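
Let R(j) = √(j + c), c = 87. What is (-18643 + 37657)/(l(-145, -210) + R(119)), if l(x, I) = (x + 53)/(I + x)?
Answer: -310498620/12976343 + 1198119675*√206/12976343 ≈ 1301.3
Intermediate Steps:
l(x, I) = (53 + x)/(I + x)
R(j) = √(87 + j) (R(j) = √(j + 87) = √(87 + j))
(-18643 + 37657)/(l(-145, -210) + R(119)) = (-18643 + 37657)/((53 - 145)/(-210 - 145) + √(87 + 119)) = 19014/(-92/(-355) + √206) = 19014/(-1/355*(-92) + √206) = 19014/(92/355 + √206)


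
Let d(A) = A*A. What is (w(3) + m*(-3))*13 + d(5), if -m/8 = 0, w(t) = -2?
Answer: -1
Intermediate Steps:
d(A) = A**2
m = 0 (m = -8*0 = 0)
(w(3) + m*(-3))*13 + d(5) = (-2 + 0*(-3))*13 + 5**2 = (-2 + 0)*13 + 25 = -2*13 + 25 = -26 + 25 = -1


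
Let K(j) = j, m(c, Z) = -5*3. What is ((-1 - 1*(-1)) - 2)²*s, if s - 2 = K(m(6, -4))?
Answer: -52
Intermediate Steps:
m(c, Z) = -15
s = -13 (s = 2 - 15 = -13)
((-1 - 1*(-1)) - 2)²*s = ((-1 - 1*(-1)) - 2)²*(-13) = ((-1 + 1) - 2)²*(-13) = (0 - 2)²*(-13) = (-2)²*(-13) = 4*(-13) = -52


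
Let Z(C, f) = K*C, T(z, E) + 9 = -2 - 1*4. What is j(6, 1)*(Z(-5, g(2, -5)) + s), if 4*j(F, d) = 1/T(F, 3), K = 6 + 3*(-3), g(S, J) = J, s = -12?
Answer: -1/20 ≈ -0.050000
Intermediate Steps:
K = -3 (K = 6 - 9 = -3)
T(z, E) = -15 (T(z, E) = -9 + (-2 - 1*4) = -9 + (-2 - 4) = -9 - 6 = -15)
Z(C, f) = -3*C
j(F, d) = -1/60 (j(F, d) = (¼)/(-15) = (¼)*(-1/15) = -1/60)
j(6, 1)*(Z(-5, g(2, -5)) + s) = -(-3*(-5) - 12)/60 = -(15 - 12)/60 = -1/60*3 = -1/20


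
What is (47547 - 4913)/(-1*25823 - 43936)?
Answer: -42634/69759 ≈ -0.61116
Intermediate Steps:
(47547 - 4913)/(-1*25823 - 43936) = 42634/(-25823 - 43936) = 42634/(-69759) = 42634*(-1/69759) = -42634/69759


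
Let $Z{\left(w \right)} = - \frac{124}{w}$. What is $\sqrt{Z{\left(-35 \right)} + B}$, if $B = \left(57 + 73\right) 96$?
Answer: $\frac{2 \sqrt{3823085}}{35} \approx 111.73$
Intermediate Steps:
$B = 12480$ ($B = 130 \cdot 96 = 12480$)
$\sqrt{Z{\left(-35 \right)} + B} = \sqrt{- \frac{124}{-35} + 12480} = \sqrt{\left(-124\right) \left(- \frac{1}{35}\right) + 12480} = \sqrt{\frac{124}{35} + 12480} = \sqrt{\frac{436924}{35}} = \frac{2 \sqrt{3823085}}{35}$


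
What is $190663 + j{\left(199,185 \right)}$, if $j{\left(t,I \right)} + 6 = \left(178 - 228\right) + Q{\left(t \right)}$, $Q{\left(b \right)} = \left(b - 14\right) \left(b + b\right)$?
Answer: $264237$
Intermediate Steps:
$Q{\left(b \right)} = 2 b \left(-14 + b\right)$ ($Q{\left(b \right)} = \left(-14 + b\right) 2 b = 2 b \left(-14 + b\right)$)
$j{\left(t,I \right)} = -56 + 2 t \left(-14 + t\right)$ ($j{\left(t,I \right)} = -6 + \left(\left(178 - 228\right) + 2 t \left(-14 + t\right)\right) = -6 + \left(-50 + 2 t \left(-14 + t\right)\right) = -56 + 2 t \left(-14 + t\right)$)
$190663 + j{\left(199,185 \right)} = 190663 - \left(56 - 398 \left(-14 + 199\right)\right) = 190663 - \left(56 - 73630\right) = 190663 + \left(-56 + 73630\right) = 190663 + 73574 = 264237$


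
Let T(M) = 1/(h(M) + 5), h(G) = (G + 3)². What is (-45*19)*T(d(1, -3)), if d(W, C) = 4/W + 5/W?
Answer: -855/149 ≈ -5.7383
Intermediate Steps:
h(G) = (3 + G)²
d(W, C) = 9/W
T(M) = 1/(5 + (3 + M)²) (T(M) = 1/((3 + M)² + 5) = 1/(5 + (3 + M)²))
(-45*19)*T(d(1, -3)) = (-45*19)/(5 + (3 + 9/1)²) = -855/(5 + (3 + 9*1)²) = -855/(5 + (3 + 9)²) = -855/(5 + 12²) = -855/(5 + 144) = -855/149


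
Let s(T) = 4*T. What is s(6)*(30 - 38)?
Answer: -192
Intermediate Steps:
s(6)*(30 - 38) = (4*6)*(30 - 38) = 24*(-8) = -192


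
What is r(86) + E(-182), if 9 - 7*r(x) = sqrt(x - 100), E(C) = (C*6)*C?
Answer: 1391217/7 - I*sqrt(14)/7 ≈ 1.9875e+5 - 0.53452*I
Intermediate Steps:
E(C) = 6*C**2 (E(C) = (6*C)*C = 6*C**2)
r(x) = 9/7 - sqrt(-100 + x)/7 (r(x) = 9/7 - sqrt(x - 100)/7 = 9/7 - sqrt(-100 + x)/7)
r(86) + E(-182) = (9/7 - sqrt(-100 + 86)/7) + 6*(-182)**2 = (9/7 - I*sqrt(14)/7) + 6*33124 = (9/7 - I*sqrt(14)/7) + 198744 = 1391217/7 - I*sqrt(14)/7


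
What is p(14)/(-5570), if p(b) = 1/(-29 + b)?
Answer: 1/83550 ≈ 1.1969e-5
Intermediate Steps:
p(14)/(-5570) = 1/((-29 + 14)*(-5570)) = -1/5570/(-15) = -1/15*(-1/5570) = 1/83550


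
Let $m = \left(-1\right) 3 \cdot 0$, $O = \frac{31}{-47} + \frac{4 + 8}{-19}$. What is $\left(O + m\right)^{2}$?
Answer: $\frac{1329409}{797449} \approx 1.6671$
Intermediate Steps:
$O = - \frac{1153}{893}$ ($O = 31 \left(- \frac{1}{47}\right) + 12 \left(- \frac{1}{19}\right) = - \frac{31}{47} - \frac{12}{19} = - \frac{1153}{893} \approx -1.2912$)
$m = 0$ ($m = \left(-3\right) 0 = 0$)
$\left(O + m\right)^{2} = \left(- \frac{1153}{893} + 0\right)^{2} = \left(- \frac{1153}{893}\right)^{2} = \frac{1329409}{797449}$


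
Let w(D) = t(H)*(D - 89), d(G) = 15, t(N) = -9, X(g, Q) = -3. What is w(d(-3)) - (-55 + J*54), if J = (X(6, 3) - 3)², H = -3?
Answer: -1223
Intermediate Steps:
J = 36 (J = (-3 - 3)² = (-6)² = 36)
w(D) = 801 - 9*D (w(D) = -9*(D - 89) = -9*(-89 + D) = 801 - 9*D)
w(d(-3)) - (-55 + J*54) = (801 - 9*15) - (-55 + 36*54) = (801 - 135) - (-55 + 1944) = 666 - 1*1889 = 666 - 1889 = -1223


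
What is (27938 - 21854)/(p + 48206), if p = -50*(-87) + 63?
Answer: 6084/52619 ≈ 0.11562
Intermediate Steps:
p = 4413 (p = 4350 + 63 = 4413)
(27938 - 21854)/(p + 48206) = (27938 - 21854)/(4413 + 48206) = 6084/52619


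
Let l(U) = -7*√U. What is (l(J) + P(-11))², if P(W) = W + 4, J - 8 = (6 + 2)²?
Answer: 3577 + 588*√2 ≈ 4408.6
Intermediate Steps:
J = 72 (J = 8 + (6 + 2)² = 8 + 8² = 8 + 64 = 72)
P(W) = 4 + W
(l(J) + P(-11))² = (-42*√2 + (4 - 11))² = (-42*√2 - 7)² = (-7 - 42*√2)²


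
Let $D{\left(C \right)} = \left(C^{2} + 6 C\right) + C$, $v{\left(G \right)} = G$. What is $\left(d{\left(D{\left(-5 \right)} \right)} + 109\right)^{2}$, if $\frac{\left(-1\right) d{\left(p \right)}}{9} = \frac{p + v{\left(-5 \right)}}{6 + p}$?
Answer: $\frac{90601}{16} \approx 5662.6$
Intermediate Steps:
$D{\left(C \right)} = C^{2} + 7 C$
$d{\left(p \right)} = - \frac{9 \left(-5 + p\right)}{6 + p}$ ($d{\left(p \right)} = - 9 \frac{p - 5}{6 + p} = - 9 \frac{-5 + p}{6 + p} = - \frac{9 \left(-5 + p\right)}{6 + p}$)
$\left(d{\left(D{\left(-5 \right)} \right)} + 109\right)^{2} = \left(\frac{9 \left(5 - - 5 \left(7 - 5\right)\right)}{6 - 5 \left(7 - 5\right)} + 109\right)^{2} = \left(\frac{9 \left(5 - \left(-5\right) 2\right)}{6 - 10} + 109\right)^{2} = \left(\frac{9 \left(5 - -10\right)}{6 - 10} + 109\right)^{2} = \left(\frac{9 \left(5 + 10\right)}{-4} + 109\right)^{2} = \left(9 \left(- \frac{1}{4}\right) 15 + 109\right)^{2} = \left(- \frac{135}{4} + 109\right)^{2} = \left(\frac{301}{4}\right)^{2} = \frac{90601}{16}$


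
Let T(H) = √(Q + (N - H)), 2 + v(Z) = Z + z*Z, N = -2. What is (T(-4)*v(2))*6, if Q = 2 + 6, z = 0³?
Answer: 0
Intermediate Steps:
z = 0
Q = 8
v(Z) = -2 + Z (v(Z) = -2 + (Z + 0*Z) = -2 + (Z + 0) = -2 + Z)
T(H) = √(6 - H) (T(H) = √(8 + (-2 - H)) = √(6 - H))
(T(-4)*v(2))*6 = (√(6 - 1*(-4))*(-2 + 2))*6 = (√(6 + 4)*0)*6 = (√10*0)*6 = 0*6 = 0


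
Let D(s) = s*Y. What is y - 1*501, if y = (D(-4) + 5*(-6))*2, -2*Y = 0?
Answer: -561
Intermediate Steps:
Y = 0 (Y = -1/2*0 = 0)
D(s) = 0 (D(s) = s*0 = 0)
y = -60 (y = (0 + 5*(-6))*2 = (0 - 30)*2 = -30*2 = -60)
y - 1*501 = -60 - 1*501 = -60 - 501 = -561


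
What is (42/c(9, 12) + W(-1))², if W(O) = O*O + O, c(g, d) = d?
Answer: 49/4 ≈ 12.250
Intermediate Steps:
W(O) = O + O² (W(O) = O² + O = O + O²)
(42/c(9, 12) + W(-1))² = (42/12 - (1 - 1))² = (42*(1/12) - 1*0)² = (7/2 + 0)² = (7/2)² = 49/4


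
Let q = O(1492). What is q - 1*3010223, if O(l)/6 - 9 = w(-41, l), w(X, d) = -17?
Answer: -3010271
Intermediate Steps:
O(l) = -48 (O(l) = 54 + 6*(-17) = 54 - 102 = -48)
q = -48
q - 1*3010223 = -48 - 1*3010223 = -48 - 3010223 = -3010271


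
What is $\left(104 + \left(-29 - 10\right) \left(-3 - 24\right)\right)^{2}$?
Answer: $1338649$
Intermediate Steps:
$\left(104 + \left(-29 - 10\right) \left(-3 - 24\right)\right)^{2} = \left(104 - -1053\right)^{2} = \left(104 + 1053\right)^{2} = 1157^{2} = 1338649$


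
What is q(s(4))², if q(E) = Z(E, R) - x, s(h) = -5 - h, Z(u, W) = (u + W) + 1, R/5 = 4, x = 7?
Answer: 25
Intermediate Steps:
R = 20 (R = 5*4 = 20)
Z(u, W) = 1 + W + u (Z(u, W) = (W + u) + 1 = 1 + W + u)
q(E) = 14 + E (q(E) = (1 + 20 + E) - 1*7 = (21 + E) - 7 = 14 + E)
q(s(4))² = (14 + (-5 - 1*4))² = (14 + (-5 - 4))² = (14 - 9)² = 5² = 25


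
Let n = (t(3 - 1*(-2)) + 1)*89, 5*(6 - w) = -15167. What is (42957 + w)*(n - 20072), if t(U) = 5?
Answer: -4493388316/5 ≈ -8.9868e+8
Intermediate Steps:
w = 15197/5 (w = 6 - ⅕*(-15167) = 6 + 15167/5 = 15197/5 ≈ 3039.4)
n = 534 (n = (5 + 1)*89 = 6*89 = 534)
(42957 + w)*(n - 20072) = (42957 + 15197/5)*(534 - 20072) = (229982/5)*(-19538) = -4493388316/5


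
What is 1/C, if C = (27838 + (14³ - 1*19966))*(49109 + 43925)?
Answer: 1/987648944 ≈ 1.0125e-9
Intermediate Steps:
C = 987648944 (C = (27838 + (2744 - 19966))*93034 = (27838 - 17222)*93034 = 10616*93034 = 987648944)
1/C = 1/987648944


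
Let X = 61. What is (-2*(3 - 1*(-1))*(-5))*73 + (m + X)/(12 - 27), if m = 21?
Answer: 43718/15 ≈ 2914.5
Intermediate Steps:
(-2*(3 - 1*(-1))*(-5))*73 + (m + X)/(12 - 27) = (-2*(3 - 1*(-1))*(-5))*73 + (21 + 61)/(12 - 27) = (-2*(3 + 1)*(-5))*73 + 82/(-15) = (-2*4*(-5))*73 + 82*(-1/15) = -8*(-5)*73 - 82/15 = 40*73 - 82/15 = 2920 - 82/15 = 43718/15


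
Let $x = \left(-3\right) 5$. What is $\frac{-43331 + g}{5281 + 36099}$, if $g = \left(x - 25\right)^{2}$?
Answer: $- \frac{41731}{41380} \approx -1.0085$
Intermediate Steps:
$x = -15$
$g = 1600$ ($g = \left(-15 - 25\right)^{2} = \left(-40\right)^{2} = 1600$)
$\frac{-43331 + g}{5281 + 36099} = \frac{-43331 + 1600}{5281 + 36099} = - \frac{41731}{41380}$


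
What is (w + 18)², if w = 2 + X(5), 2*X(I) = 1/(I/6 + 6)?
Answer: 677329/1681 ≈ 402.93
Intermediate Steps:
X(I) = 1/(2*(6 + I/6)) (X(I) = 1/(2*(I/6 + 6)) = 1/(2*(6 + I/6)))
w = 85/41 (w = 2 + 3/(36 + 5) = 2 + 3/41 = 85/41 ≈ 2.0732)
(w + 18)² = (85/41 + 18)² = (823/41)² = 677329/1681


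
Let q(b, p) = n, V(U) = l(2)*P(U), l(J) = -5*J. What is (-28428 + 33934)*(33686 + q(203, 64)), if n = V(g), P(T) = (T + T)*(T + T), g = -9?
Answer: 167635676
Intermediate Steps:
P(T) = 4*T² (P(T) = (2*T)*(2*T) = 4*T²)
V(U) = -40*U² (V(U) = (-5*2)*(4*U²) = -40*U²)
n = -3240 (n = -40*(-9)² = -40*81 = -3240)
q(b, p) = -3240
(-28428 + 33934)*(33686 + q(203, 64)) = (-28428 + 33934)*(33686 - 3240) = 5506*30446 = 167635676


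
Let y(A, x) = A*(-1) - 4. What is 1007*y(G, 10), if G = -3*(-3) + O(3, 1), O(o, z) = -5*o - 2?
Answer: 4028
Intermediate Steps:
O(o, z) = -2 - 5*o
G = -8 (G = -3*(-3) + (-2 - 5*3) = 9 + (-2 - 15) = 9 - 17 = -8)
y(A, x) = -4 - A (y(A, x) = -A - 4 = -4 - A)
1007*y(G, 10) = 1007*(-4 - 1*(-8)) = 1007*(-4 + 8) = 1007*4 = 4028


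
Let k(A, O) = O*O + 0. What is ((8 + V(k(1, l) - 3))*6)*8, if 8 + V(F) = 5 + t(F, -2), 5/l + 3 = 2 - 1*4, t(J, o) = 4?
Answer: 432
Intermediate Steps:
l = -1 (l = 5/(-3 + (2 - 1*4)) = 5/(-3 + (2 - 4)) = 5/(-3 - 2) = 5/(-5) = 5*(-⅕) = -1)
k(A, O) = O² (k(A, O) = O² + 0 = O²)
V(F) = 1 (V(F) = -8 + (5 + 4) = -8 + 9 = 1)
((8 + V(k(1, l) - 3))*6)*8 = ((8 + 1)*6)*8 = (9*6)*8 = 54*8 = 432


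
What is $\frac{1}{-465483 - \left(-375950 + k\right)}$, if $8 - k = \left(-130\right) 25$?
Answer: $- \frac{1}{92791} \approx -1.0777 \cdot 10^{-5}$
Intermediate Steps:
$k = 3258$ ($k = 8 - \left(-130\right) 25 = 8 - -3250 = 8 + 3250 = 3258$)
$\frac{1}{-465483 - \left(-375950 + k\right)} = \frac{1}{-465483 + \left(375950 - 3258\right)} = \frac{1}{-465483 + 372692} = \frac{1}{-92791} = - \frac{1}{92791}$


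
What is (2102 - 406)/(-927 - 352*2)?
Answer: -1696/1631 ≈ -1.0399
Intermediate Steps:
(2102 - 406)/(-927 - 352*2) = 1696/(-927 - 704) = 1696/(-1631) = 1696*(-1/1631) = -1696/1631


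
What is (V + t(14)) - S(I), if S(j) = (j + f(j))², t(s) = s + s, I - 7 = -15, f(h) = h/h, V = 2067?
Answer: 2046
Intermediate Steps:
f(h) = 1
I = -8 (I = 7 - 15 = -8)
t(s) = 2*s
S(j) = (1 + j)² (S(j) = (j + 1)² = (1 + j)²)
(V + t(14)) - S(I) = (2067 + 2*14) - (1 - 8)² = (2067 + 28) - 1*(-7)² = 2095 - 1*49 = 2095 - 49 = 2046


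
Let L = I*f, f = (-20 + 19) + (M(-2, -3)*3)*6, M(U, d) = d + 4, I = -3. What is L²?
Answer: 2601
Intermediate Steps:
M(U, d) = 4 + d
f = 17 (f = (-20 + 19) + ((4 - 3)*3)*6 = -1 + (1*3)*6 = -1 + 3*6 = -1 + 18 = 17)
L = -51 (L = -3*17 = -51)
L² = (-51)² = 2601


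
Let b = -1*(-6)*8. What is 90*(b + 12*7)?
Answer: 11880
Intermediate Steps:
b = 48 (b = 6*8 = 48)
90*(b + 12*7) = 90*(48 + 12*7) = 90*(48 + 84) = 90*132 = 11880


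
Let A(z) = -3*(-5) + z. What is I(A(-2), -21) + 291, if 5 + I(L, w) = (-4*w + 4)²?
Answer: 8030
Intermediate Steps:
A(z) = 15 + z
I(L, w) = -5 + (4 - 4*w)² (I(L, w) = -5 + (-4*w + 4)² = -5 + (4 - 4*w)²)
I(A(-2), -21) + 291 = (-5 + 16*(-1 - 21)²) + 291 = (-5 + 16*(-22)²) + 291 = (-5 + 16*484) + 291 = (-5 + 7744) + 291 = 7739 + 291 = 8030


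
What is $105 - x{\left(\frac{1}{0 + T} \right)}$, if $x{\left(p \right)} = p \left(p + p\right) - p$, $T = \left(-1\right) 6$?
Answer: $\frac{943}{9} \approx 104.78$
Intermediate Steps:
$T = -6$
$x{\left(p \right)} = - p + 2 p^{2}$ ($x{\left(p \right)} = p 2 p - p = 2 p^{2} - p = - p + 2 p^{2}$)
$105 - x{\left(\frac{1}{0 + T} \right)} = 105 - \frac{-1 + \frac{2}{0 - 6}}{0 - 6} = 105 - \frac{-1 + \frac{2}{-6}}{-6} = 105 - - \frac{-1 + 2 \left(- \frac{1}{6}\right)}{6} = 105 - - \frac{-1 - \frac{1}{3}}{6} = 105 - \left(- \frac{1}{6}\right) \left(- \frac{4}{3}\right) = 105 - \frac{2}{9} = \frac{943}{9}$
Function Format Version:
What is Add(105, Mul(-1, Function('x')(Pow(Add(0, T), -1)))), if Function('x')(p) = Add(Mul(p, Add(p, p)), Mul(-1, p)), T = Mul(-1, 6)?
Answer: Rational(943, 9) ≈ 104.78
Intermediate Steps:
T = -6
Function('x')(p) = Add(Mul(-1, p), Mul(2, Pow(p, 2))) (Function('x')(p) = Add(Mul(p, Mul(2, p)), Mul(-1, p)) = Add(Mul(2, Pow(p, 2)), Mul(-1, p)) = Add(Mul(-1, p), Mul(2, Pow(p, 2))))
Add(105, Mul(-1, Function('x')(Pow(Add(0, T), -1)))) = Add(105, Mul(-1, Mul(Pow(Add(0, -6), -1), Add(-1, Mul(2, Pow(Add(0, -6), -1)))))) = Add(105, Mul(-1, Mul(Pow(-6, -1), Add(-1, Mul(2, Pow(-6, -1)))))) = Add(105, Mul(-1, Mul(Rational(-1, 6), Add(-1, Mul(2, Rational(-1, 6)))))) = Add(105, Mul(-1, Mul(Rational(-1, 6), Add(-1, Rational(-1, 3))))) = Add(105, Mul(-1, Mul(Rational(-1, 6), Rational(-4, 3)))) = Add(105, Mul(-1, Rational(2, 9))) = Add(105, Rational(-2, 9)) = Rational(943, 9)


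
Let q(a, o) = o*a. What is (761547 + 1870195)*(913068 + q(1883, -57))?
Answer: 2120491903854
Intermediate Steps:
q(a, o) = a*o
(761547 + 1870195)*(913068 + q(1883, -57)) = (761547 + 1870195)*(913068 + 1883*(-57)) = 2631742*(913068 - 107331) = 2631742*805737 = 2120491903854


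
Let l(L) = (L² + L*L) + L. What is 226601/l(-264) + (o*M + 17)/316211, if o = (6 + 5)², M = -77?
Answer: 70359838411/43993804008 ≈ 1.5993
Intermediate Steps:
o = 121 (o = 11² = 121)
l(L) = L + 2*L² (l(L) = (L² + L²) + L = 2*L² + L = L + 2*L²)
226601/l(-264) + (o*M + 17)/316211 = 226601/((-264*(1 + 2*(-264)))) + (121*(-77) + 17)/316211 = 226601/((-264*(1 - 528))) + (-9317 + 17)*(1/316211) = 226601/((-264*(-527))) - 9300*1/316211 = 226601/139128 - 9300/316211 = 70359838411/43993804008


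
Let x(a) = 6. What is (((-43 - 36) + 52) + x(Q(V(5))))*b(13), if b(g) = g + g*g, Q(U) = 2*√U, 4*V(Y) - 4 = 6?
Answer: -3822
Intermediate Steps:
V(Y) = 5/2 (V(Y) = 1 + (¼)*6 = 1 + 3/2 = 5/2)
b(g) = g + g²
(((-43 - 36) + 52) + x(Q(V(5))))*b(13) = (((-43 - 36) + 52) + 6)*(13*(1 + 13)) = ((-79 + 52) + 6)*(13*14) = (-27 + 6)*182 = -21*182 = -3822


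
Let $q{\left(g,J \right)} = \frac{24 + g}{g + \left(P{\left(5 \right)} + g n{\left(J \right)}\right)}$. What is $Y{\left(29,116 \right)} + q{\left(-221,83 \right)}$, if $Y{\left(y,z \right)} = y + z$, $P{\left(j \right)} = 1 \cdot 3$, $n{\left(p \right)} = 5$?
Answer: $\frac{192032}{1323} \approx 145.15$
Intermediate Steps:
$P{\left(j \right)} = 3$
$q{\left(g,J \right)} = \frac{24 + g}{3 + 6 g}$ ($q{\left(g,J \right)} = \frac{24 + g}{g + \left(3 + g 5\right)} = \frac{24 + g}{g + \left(3 + 5 g\right)} = \frac{24 + g}{3 + 6 g}$)
$Y{\left(29,116 \right)} + q{\left(-221,83 \right)} = \left(29 + 116\right) + \frac{24 - 221}{3 \left(1 + 2 \left(-221\right)\right)} = 145 + \frac{1}{3} \frac{1}{1 - 442} \left(-197\right) = 145 + \frac{1}{3} \frac{1}{-441} \left(-197\right) = 145 + \frac{1}{3} \left(- \frac{1}{441}\right) \left(-197\right) = 145 + \frac{197}{1323} = \frac{192032}{1323}$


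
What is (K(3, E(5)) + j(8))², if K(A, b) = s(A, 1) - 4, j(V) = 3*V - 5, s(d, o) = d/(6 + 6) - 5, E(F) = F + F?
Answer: 1681/16 ≈ 105.06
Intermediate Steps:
E(F) = 2*F
s(d, o) = -5 + d/12 (s(d, o) = d/12 - 5 = -5 + d/12)
j(V) = -5 + 3*V
K(A, b) = -9 + A/12 (K(A, b) = (-5 + A/12) - 4 = -9 + A/12)
(K(3, E(5)) + j(8))² = ((-9 + (1/12)*3) + (-5 + 3*8))² = ((-9 + ¼) + (-5 + 24))² = (-35/4 + 19)² = (41/4)² = 1681/16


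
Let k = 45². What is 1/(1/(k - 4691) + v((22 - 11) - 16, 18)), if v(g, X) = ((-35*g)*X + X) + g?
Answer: 2666/8432557 ≈ 0.00031616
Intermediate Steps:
v(g, X) = X + g - 35*X*g (v(g, X) = (-35*X*g + X) + g = (X - 35*X*g) + g = X + g - 35*X*g)
k = 2025
1/(1/(k - 4691) + v((22 - 11) - 16, 18)) = 1/(1/(2025 - 4691) + (18 + ((22 - 11) - 16) - 35*18*((22 - 11) - 16))) = 1/(1/(-2666) + (18 + (11 - 16) - 35*18*(11 - 16))) = 1/(-1/2666 + (18 - 5 - 35*18*(-5))) = 1/(-1/2666 + (18 - 5 + 3150)) = 1/(-1/2666 + 3163) = 1/(8432557/2666) = 2666/8432557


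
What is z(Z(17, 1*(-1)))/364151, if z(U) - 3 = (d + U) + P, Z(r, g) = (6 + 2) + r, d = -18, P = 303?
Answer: 313/364151 ≈ 0.00085953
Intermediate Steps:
Z(r, g) = 8 + r
z(U) = 288 + U (z(U) = 3 + ((-18 + U) + 303) = 3 + (285 + U) = 288 + U)
z(Z(17, 1*(-1)))/364151 = (288 + (8 + 17))/364151 = (288 + 25)*(1/364151) = 313*(1/364151) = 313/364151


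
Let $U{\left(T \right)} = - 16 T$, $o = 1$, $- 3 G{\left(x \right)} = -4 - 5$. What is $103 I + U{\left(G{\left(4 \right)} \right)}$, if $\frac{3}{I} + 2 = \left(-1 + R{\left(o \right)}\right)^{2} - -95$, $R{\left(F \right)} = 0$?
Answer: $- \frac{4203}{94} \approx -44.713$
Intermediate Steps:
$G{\left(x \right)} = 3$ ($G{\left(x \right)} = - \frac{-4 - 5}{3} = \left(- \frac{1}{3}\right) \left(-9\right) = 3$)
$I = \frac{3}{94}$ ($I = \frac{3}{-2 + \left(\left(-1 + 0\right)^{2} - -95\right)} = \frac{3}{-2 + \left(\left(-1\right)^{2} + 95\right)} = \frac{3}{-2 + \left(1 + 95\right)} = \frac{3}{-2 + 96} = \frac{3}{94} \approx 0.031915$)
$103 I + U{\left(G{\left(4 \right)} \right)} = 103 \cdot \frac{3}{94} - 48 = \frac{309}{94} - 48 = - \frac{4203}{94}$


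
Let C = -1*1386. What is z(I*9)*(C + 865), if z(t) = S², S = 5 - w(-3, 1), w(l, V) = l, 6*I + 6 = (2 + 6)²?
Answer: -33344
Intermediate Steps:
I = 29/3 (I = -1 + (2 + 6)²/6 = -1 + (⅙)*8² = -1 + (⅙)*64 = -1 + 32/3 = 29/3 ≈ 9.6667)
C = -1386
S = 8 (S = 5 - 1*(-3) = 5 + 3 = 8)
z(t) = 64 (z(t) = 8² = 64)
z(I*9)*(C + 865) = 64*(-1386 + 865) = 64*(-521) = -33344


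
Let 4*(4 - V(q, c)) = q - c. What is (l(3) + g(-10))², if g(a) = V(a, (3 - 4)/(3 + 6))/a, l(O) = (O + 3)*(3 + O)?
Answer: 161976529/129600 ≈ 1249.8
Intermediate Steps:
V(q, c) = 4 - q/4 + c/4 (V(q, c) = 4 - (q - c)/4 = 4 + (-q/4 + c/4) = 4 - q/4 + c/4)
l(O) = (3 + O)² (l(O) = (3 + O)*(3 + O) = (3 + O)²)
g(a) = (143/36 - a/4)/a (g(a) = (4 - a/4 + ((3 - 4)/(3 + 6))/4)/a = (4 - a/4 + (-1/9)/4)/a = (4 - a/4 + (-1*⅑)/4)/a = (4 - a/4 + (¼)*(-⅑))/a = (4 - a/4 - 1/36)/a = (143/36 - a/4)/a)
(l(3) + g(-10))² = ((3 + 3)² + (1/36)*(143 - 9*(-10))/(-10))² = (6² + (1/36)*(-⅒)*(143 + 90))² = (36 + (1/36)*(-⅒)*233)² = (36 - 233/360)² = (12727/360)² = 161976529/129600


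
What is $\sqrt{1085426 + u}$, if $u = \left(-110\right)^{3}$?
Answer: $3 i \sqrt{27286} \approx 495.55 i$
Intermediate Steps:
$u = -1331000$
$\sqrt{1085426 + u} = \sqrt{1085426 - 1331000} = \sqrt{-245574} = 3 i \sqrt{27286}$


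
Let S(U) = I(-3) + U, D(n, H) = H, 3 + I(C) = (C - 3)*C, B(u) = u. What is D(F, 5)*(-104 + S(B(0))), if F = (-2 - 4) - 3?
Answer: -445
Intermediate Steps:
F = -9 (F = -6 - 3 = -9)
I(C) = -3 + C*(-3 + C) (I(C) = -3 + (C - 3)*C = -3 + (-3 + C)*C = -3 + C*(-3 + C))
S(U) = 15 + U (S(U) = (-3 + (-3)**2 - 3*(-3)) + U = (-3 + 9 + 9) + U = 15 + U)
D(F, 5)*(-104 + S(B(0))) = 5*(-104 + (15 + 0)) = 5*(-104 + 15) = 5*(-89) = -445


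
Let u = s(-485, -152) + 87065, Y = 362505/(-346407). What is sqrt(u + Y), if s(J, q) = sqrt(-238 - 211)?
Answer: sqrt(1160831524757850 + 13333089961*I*sqrt(449))/115469 ≈ 295.07 + 0.035907*I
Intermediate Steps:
s(J, q) = I*sqrt(449) (s(J, q) = sqrt(-449) = I*sqrt(449))
Y = -120835/115469 (Y = 362505*(-1/346407) = -120835/115469 ≈ -1.0465)
u = 87065 + I*sqrt(449) (u = I*sqrt(449) + 87065 = 87065 + I*sqrt(449) ≈ 87065.0 + 21.19*I)
sqrt(u + Y) = sqrt((87065 + I*sqrt(449)) - 120835/115469) = sqrt(10053187650/115469 + I*sqrt(449))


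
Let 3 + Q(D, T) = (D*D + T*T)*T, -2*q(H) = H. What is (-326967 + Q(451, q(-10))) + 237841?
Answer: 928001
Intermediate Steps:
q(H) = -H/2
Q(D, T) = -3 + T*(D² + T²) (Q(D, T) = -3 + (D*D + T*T)*T = -3 + (D² + T²)*T = -3 + T*(D² + T²))
(-326967 + Q(451, q(-10))) + 237841 = (-326967 + (-3 + (-½*(-10))³ - ½*(-10)*451²)) + 237841 = (-326967 + (-3 + 5³ + 5*203401)) + 237841 = (-326967 + (-3 + 125 + 1017005)) + 237841 = (-326967 + 1017127) + 237841 = 690160 + 237841 = 928001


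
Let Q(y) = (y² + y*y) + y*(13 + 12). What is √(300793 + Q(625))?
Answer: 2*√274417 ≈ 1047.7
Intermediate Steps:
Q(y) = 2*y² + 25*y (Q(y) = (y² + y²) + y*25 = 2*y² + 25*y)
√(300793 + Q(625)) = √(300793 + 625*(25 + 2*625)) = √(300793 + 625*(25 + 1250)) = √(300793 + 625*1275) = √(300793 + 796875) = √1097668 = 2*√274417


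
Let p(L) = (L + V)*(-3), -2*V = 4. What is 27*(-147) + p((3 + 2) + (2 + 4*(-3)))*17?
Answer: -3612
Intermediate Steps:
V = -2 (V = -½*4 = -2)
p(L) = 6 - 3*L (p(L) = (L - 2)*(-3) = (-2 + L)*(-3) = 6 - 3*L)
27*(-147) + p((3 + 2) + (2 + 4*(-3)))*17 = 27*(-147) + (6 - 3*((3 + 2) + (2 + 4*(-3))))*17 = -3969 + (6 - 3*(5 + (2 - 12)))*17 = -3969 + (6 - 3*(5 - 10))*17 = -3969 + (6 - 3*(-5))*17 = -3969 + (6 + 15)*17 = -3969 + 21*17 = -3969 + 357 = -3612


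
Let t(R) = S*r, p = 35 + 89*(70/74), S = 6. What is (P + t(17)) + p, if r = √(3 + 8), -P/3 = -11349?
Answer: 1264149/37 + 6*√11 ≈ 34186.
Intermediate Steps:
P = 34047 (P = -3*(-11349) = 34047)
r = √11 ≈ 3.3166
p = 4410/37 (p = 35 + 89*(70*(1/74)) = 35 + 89*(35/37) = 35 + 3115/37 = 4410/37 ≈ 119.19)
t(R) = 6*√11
(P + t(17)) + p = (34047 + 6*√11) + 4410/37 = 1264149/37 + 6*√11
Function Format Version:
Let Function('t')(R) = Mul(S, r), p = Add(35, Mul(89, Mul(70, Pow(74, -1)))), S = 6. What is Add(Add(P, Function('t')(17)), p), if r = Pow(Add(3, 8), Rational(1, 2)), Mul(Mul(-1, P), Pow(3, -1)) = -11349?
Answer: Add(Rational(1264149, 37), Mul(6, Pow(11, Rational(1, 2)))) ≈ 34186.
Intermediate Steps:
P = 34047 (P = Mul(-3, -11349) = 34047)
r = Pow(11, Rational(1, 2)) ≈ 3.3166
p = Rational(4410, 37) (p = Add(35, Mul(89, Mul(70, Rational(1, 74)))) = Add(35, Mul(89, Rational(35, 37))) = Add(35, Rational(3115, 37)) = Rational(4410, 37) ≈ 119.19)
Function('t')(R) = Mul(6, Pow(11, Rational(1, 2)))
Add(Add(P, Function('t')(17)), p) = Add(Add(34047, Mul(6, Pow(11, Rational(1, 2)))), Rational(4410, 37)) = Add(Rational(1264149, 37), Mul(6, Pow(11, Rational(1, 2))))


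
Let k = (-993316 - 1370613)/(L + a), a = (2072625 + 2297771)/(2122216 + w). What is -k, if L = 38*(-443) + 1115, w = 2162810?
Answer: -5064748613577/33675976649 ≈ -150.40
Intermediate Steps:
L = -15719 (L = -16834 + 1115 = -15719)
a = 2185198/2142513 (a = (2072625 + 2297771)/(2122216 + 2162810) = 4370396/4285026 = 4370396*(1/4285026) = 2185198/2142513 ≈ 1.0199)
k = 5064748613577/33675976649 (k = (-993316 - 1370613)/(-15719 + 2185198/2142513) = -2363929/(-33675976649/2142513) = -2363929*(-2142513/33675976649) = 5064748613577/33675976649 ≈ 150.40)
-k = -1*5064748613577/33675976649 = -5064748613577/33675976649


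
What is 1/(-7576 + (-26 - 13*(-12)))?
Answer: -1/7446 ≈ -0.00013430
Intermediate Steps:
1/(-7576 + (-26 - 13*(-12))) = 1/(-7576 + (-26 + 156)) = 1/(-7576 + 130) = 1/(-7446) = -1/7446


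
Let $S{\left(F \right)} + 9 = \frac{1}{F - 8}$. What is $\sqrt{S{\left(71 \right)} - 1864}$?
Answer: $\frac{i \sqrt{825986}}{21} \approx 43.278 i$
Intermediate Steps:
$S{\left(F \right)} = -9 + \frac{1}{-8 + F}$ ($S{\left(F \right)} = -9 + \frac{1}{F - 8} = -9 + \frac{1}{-8 + F}$)
$\sqrt{S{\left(71 \right)} - 1864} = \sqrt{\frac{73 - 639}{-8 + 71} - 1864} = \sqrt{\frac{73 - 639}{63} - 1864} = \sqrt{\frac{1}{63} \left(-566\right) - 1864} = \sqrt{- \frac{566}{63} - 1864} = \sqrt{- \frac{117998}{63}} = \frac{i \sqrt{825986}}{21}$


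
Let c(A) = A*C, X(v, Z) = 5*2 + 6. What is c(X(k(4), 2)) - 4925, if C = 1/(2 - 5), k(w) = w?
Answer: -14791/3 ≈ -4930.3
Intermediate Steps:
C = -⅓ (C = 1/(-3) = -⅓ ≈ -0.33333)
X(v, Z) = 16 (X(v, Z) = 10 + 6 = 16)
c(A) = -A/3 (c(A) = A*(-⅓) = -A/3)
c(X(k(4), 2)) - 4925 = -⅓*16 - 4925 = -16/3 - 4925 = -14791/3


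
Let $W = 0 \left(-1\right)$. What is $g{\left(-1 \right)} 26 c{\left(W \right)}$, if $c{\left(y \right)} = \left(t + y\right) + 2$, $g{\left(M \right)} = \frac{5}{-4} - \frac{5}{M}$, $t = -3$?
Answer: $- \frac{195}{2} \approx -97.5$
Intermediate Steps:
$W = 0$
$g{\left(M \right)} = - \frac{5}{4} - \frac{5}{M}$ ($g{\left(M \right)} = 5 \left(- \frac{1}{4}\right) - \frac{5}{M} = - \frac{5}{4} - \frac{5}{M}$)
$c{\left(y \right)} = -1 + y$ ($c{\left(y \right)} = \left(-3 + y\right) + 2 = -1 + y$)
$g{\left(-1 \right)} 26 c{\left(W \right)} = \left(- \frac{5}{4} - \frac{5}{-1}\right) 26 \left(-1 + 0\right) = \left(- \frac{5}{4} - -5\right) 26 \left(-1\right) = \left(- \frac{5}{4} + 5\right) 26 \left(-1\right) = \frac{15}{4} \cdot 26 \left(-1\right) = \frac{195}{2} \left(-1\right) = - \frac{195}{2}$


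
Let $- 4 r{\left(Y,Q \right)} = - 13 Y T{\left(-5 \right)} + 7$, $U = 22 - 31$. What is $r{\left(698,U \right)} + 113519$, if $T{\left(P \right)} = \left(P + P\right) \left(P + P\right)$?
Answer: $\frac{1361469}{4} \approx 3.4037 \cdot 10^{5}$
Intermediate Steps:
$T{\left(P \right)} = 4 P^{2}$ ($T{\left(P \right)} = 2 P 2 P = 4 P^{2}$)
$U = -9$ ($U = 22 + \left(-74 + 43\right) = 22 - 31 = -9$)
$r{\left(Y,Q \right)} = - \frac{7}{4} + 325 Y$ ($r{\left(Y,Q \right)} = - \frac{- 13 Y 4 \left(-5\right)^{2} + 7}{4} = - \frac{- 13 Y 4 \cdot 25 + 7}{4} = - \frac{- 13 Y 100 + 7}{4} = - \frac{- 1300 Y + 7}{4} = - \frac{7 - 1300 Y}{4} = - \frac{7}{4} + 325 Y$)
$r{\left(698,U \right)} + 113519 = \left(- \frac{7}{4} + 325 \cdot 698\right) + 113519 = \left(- \frac{7}{4} + 226850\right) + 113519 = \frac{907393}{4} + 113519 = \frac{1361469}{4}$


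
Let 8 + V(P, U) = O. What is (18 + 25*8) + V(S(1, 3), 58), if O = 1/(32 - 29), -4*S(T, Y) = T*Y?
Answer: 631/3 ≈ 210.33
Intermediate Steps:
S(T, Y) = -T*Y/4
O = ⅓ (O = 1/3 = ⅓ ≈ 0.33333)
V(P, U) = -23/3 (V(P, U) = -8 + ⅓ = -23/3)
(18 + 25*8) + V(S(1, 3), 58) = (18 + 25*8) - 23/3 = (18 + 200) - 23/3 = 218 - 23/3 = 631/3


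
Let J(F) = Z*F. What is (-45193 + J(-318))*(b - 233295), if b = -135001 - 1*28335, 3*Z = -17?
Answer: 17210215721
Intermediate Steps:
Z = -17/3 (Z = (⅓)*(-17) = -17/3 ≈ -5.6667)
b = -163336 (b = -135001 - 28335 = -163336)
J(F) = -17*F/3
(-45193 + J(-318))*(b - 233295) = (-45193 - 17/3*(-318))*(-163336 - 233295) = (-45193 + 1802)*(-396631) = -43391*(-396631) = 17210215721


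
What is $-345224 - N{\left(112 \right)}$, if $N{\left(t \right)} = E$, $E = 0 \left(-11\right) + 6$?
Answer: $-345230$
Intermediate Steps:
$E = 6$ ($E = 0 + 6 = 6$)
$N{\left(t \right)} = 6$
$-345224 - N{\left(112 \right)} = -345224 - 6 = -345230$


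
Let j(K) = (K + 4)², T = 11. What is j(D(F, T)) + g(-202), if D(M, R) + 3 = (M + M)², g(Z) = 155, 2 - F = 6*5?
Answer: 9840924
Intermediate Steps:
F = -28 (F = 2 - 6*5 = 2 - 1*30 = 2 - 30 = -28)
D(M, R) = -3 + 4*M² (D(M, R) = -3 + (M + M)² = -3 + (2*M)² = -3 + 4*M²)
j(K) = (4 + K)²
j(D(F, T)) + g(-202) = (4 + (-3 + 4*(-28)²))² + 155 = (4 + (-3 + 4*784))² + 155 = (4 + (-3 + 3136))² + 155 = (4 + 3133)² + 155 = 3137² + 155 = 9840769 + 155 = 9840924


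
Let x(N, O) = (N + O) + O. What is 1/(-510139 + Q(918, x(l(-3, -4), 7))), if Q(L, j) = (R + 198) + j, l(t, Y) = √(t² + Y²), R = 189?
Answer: -1/509733 ≈ -1.9618e-6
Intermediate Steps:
l(t, Y) = √(Y² + t²)
x(N, O) = N + 2*O
Q(L, j) = 387 + j (Q(L, j) = (189 + 198) + j = 387 + j)
1/(-510139 + Q(918, x(l(-3, -4), 7))) = 1/(-510139 + (387 + (√((-4)² + (-3)²) + 2*7))) = 1/(-510139 + (387 + (√(16 + 9) + 14))) = 1/(-510139 + (387 + (√25 + 14))) = 1/(-510139 + (387 + (5 + 14))) = 1/(-510139 + (387 + 19)) = 1/(-510139 + 406) = 1/(-509733) = -1/509733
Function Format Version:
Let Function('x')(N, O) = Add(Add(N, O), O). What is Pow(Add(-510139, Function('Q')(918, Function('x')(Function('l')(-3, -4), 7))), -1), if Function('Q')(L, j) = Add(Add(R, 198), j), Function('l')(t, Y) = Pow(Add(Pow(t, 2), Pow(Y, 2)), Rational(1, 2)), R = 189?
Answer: Rational(-1, 509733) ≈ -1.9618e-6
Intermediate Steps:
Function('l')(t, Y) = Pow(Add(Pow(Y, 2), Pow(t, 2)), Rational(1, 2))
Function('x')(N, O) = Add(N, Mul(2, O))
Function('Q')(L, j) = Add(387, j) (Function('Q')(L, j) = Add(Add(189, 198), j) = Add(387, j))
Pow(Add(-510139, Function('Q')(918, Function('x')(Function('l')(-3, -4), 7))), -1) = Pow(Add(-510139, Add(387, Add(Pow(Add(Pow(-4, 2), Pow(-3, 2)), Rational(1, 2)), Mul(2, 7)))), -1) = Pow(Add(-510139, Add(387, Add(Pow(Add(16, 9), Rational(1, 2)), 14))), -1) = Pow(Add(-510139, Add(387, Add(Pow(25, Rational(1, 2)), 14))), -1) = Pow(Add(-510139, Add(387, Add(5, 14))), -1) = Pow(Add(-510139, Add(387, 19)), -1) = Pow(Add(-510139, 406), -1) = Pow(-509733, -1) = Rational(-1, 509733)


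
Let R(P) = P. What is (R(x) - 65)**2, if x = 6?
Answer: 3481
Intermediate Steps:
(R(x) - 65)**2 = (6 - 65)**2 = (-59)**2 = 3481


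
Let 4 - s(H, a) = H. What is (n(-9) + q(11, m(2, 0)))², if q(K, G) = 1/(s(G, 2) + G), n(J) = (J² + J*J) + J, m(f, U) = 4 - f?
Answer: 375769/16 ≈ 23486.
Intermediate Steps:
s(H, a) = 4 - H
n(J) = J + 2*J² (n(J) = (J² + J²) + J = 2*J² + J = J + 2*J²)
q(K, G) = ¼ (q(K, G) = 1/((4 - G) + G) = 1/4 = ¼)
(n(-9) + q(11, m(2, 0)))² = (-9*(1 + 2*(-9)) + ¼)² = (-9*(1 - 18) + ¼)² = (-9*(-17) + ¼)² = (153 + ¼)² = (613/4)² = 375769/16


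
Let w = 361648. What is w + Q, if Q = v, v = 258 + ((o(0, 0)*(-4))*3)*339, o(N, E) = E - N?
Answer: 361906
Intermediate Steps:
v = 258 (v = 258 + (((0 - 1*0)*(-4))*3)*339 = 258 + (((0 + 0)*(-4))*3)*339 = 258 + ((0*(-4))*3)*339 = 258 + (0*3)*339 = 258 + 0*339 = 258 + 0 = 258)
Q = 258
w + Q = 361648 + 258 = 361906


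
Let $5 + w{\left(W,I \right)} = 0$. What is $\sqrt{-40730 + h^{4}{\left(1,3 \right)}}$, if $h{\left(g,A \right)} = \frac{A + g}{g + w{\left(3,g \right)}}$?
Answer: $13 i \sqrt{241} \approx 201.81 i$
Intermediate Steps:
$w{\left(W,I \right)} = -5$ ($w{\left(W,I \right)} = -5 + 0 = -5$)
$h{\left(g,A \right)} = \frac{A + g}{-5 + g}$ ($h{\left(g,A \right)} = \frac{A + g}{g - 5} = \frac{A + g}{-5 + g}$)
$\sqrt{-40730 + h^{4}{\left(1,3 \right)}} = \sqrt{-40730 + \left(\frac{3 + 1}{-5 + 1}\right)^{4}} = \sqrt{-40730 + \left(\frac{1}{-4} \cdot 4\right)^{4}} = \sqrt{-40730 + \left(\left(- \frac{1}{4}\right) 4\right)^{4}} = \sqrt{-40730 + \left(-1\right)^{4}} = \sqrt{-40730 + 1} = \sqrt{-40729} = 13 i \sqrt{241}$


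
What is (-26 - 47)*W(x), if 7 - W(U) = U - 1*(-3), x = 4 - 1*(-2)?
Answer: 146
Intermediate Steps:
x = 6 (x = 4 + 2 = 6)
W(U) = 4 - U (W(U) = 7 - (U - 1*(-3)) = 7 - (U + 3) = 7 - (3 + U) = 7 + (-3 - U) = 4 - U)
(-26 - 47)*W(x) = (-26 - 47)*(4 - 1*6) = -73*(4 - 6) = -73*(-2) = 146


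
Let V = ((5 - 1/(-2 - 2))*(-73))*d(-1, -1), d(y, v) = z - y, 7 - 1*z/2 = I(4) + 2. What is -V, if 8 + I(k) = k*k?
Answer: -7665/4 ≈ -1916.3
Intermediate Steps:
I(k) = -8 + k**2 (I(k) = -8 + k*k = -8 + k**2)
z = -6 (z = 14 - 2*((-8 + 4**2) + 2) = 14 - 2*((-8 + 16) + 2) = 14 - 2*(8 + 2) = 14 - 2*10 = 14 - 20 = -6)
d(y, v) = -6 - y
V = 7665/4 (V = ((5 - 1/(-2 - 2))*(-73))*(-6 - 1*(-1)) = ((5 - 1/(-4))*(-73))*(-6 + 1) = ((5 - 1/4*(-1))*(-73))*(-5) = ((5 + 1/4)*(-73))*(-5) = ((21/4)*(-73))*(-5) = -1533/4*(-5) = 7665/4 ≈ 1916.3)
-V = -1*7665/4 = -7665/4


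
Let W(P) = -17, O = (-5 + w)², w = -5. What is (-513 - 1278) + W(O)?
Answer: -1808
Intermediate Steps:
O = 100 (O = (-5 - 5)² = (-10)² = 100)
(-513 - 1278) + W(O) = (-513 - 1278) - 17 = -1791 - 17 = -1808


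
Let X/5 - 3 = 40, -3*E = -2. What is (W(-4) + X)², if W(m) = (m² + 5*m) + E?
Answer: 403225/9 ≈ 44803.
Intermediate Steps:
E = ⅔ (E = -⅓*(-2) = ⅔ ≈ 0.66667)
W(m) = ⅔ + m² + 5*m (W(m) = (m² + 5*m) + ⅔ = ⅔ + m² + 5*m)
X = 215 (X = 15 + 5*40 = 15 + 200 = 215)
(W(-4) + X)² = ((⅔ + (-4)² + 5*(-4)) + 215)² = ((⅔ + 16 - 20) + 215)² = (-10/3 + 215)² = (635/3)² = 403225/9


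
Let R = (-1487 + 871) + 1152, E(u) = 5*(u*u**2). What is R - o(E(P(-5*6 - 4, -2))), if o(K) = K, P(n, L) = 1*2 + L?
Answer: 536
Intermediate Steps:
P(n, L) = 2 + L
E(u) = 5*u**3
R = 536 (R = -616 + 1152 = 536)
R - o(E(P(-5*6 - 4, -2))) = 536 - 5*(2 - 2)**3 = 536 - 5*0**3 = 536 - 5*0 = 536 - 1*0 = 536 + 0 = 536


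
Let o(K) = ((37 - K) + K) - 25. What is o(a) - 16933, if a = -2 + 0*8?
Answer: -16921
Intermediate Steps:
a = -2 (a = -2 + 0 = -2)
o(K) = 12 (o(K) = 37 - 25 = 12)
o(a) - 16933 = 12 - 16933 = -16921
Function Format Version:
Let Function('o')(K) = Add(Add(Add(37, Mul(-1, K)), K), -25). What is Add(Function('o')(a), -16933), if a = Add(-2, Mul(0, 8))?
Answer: -16921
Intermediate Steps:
a = -2 (a = Add(-2, 0) = -2)
Function('o')(K) = 12 (Function('o')(K) = Add(37, -25) = 12)
Add(Function('o')(a), -16933) = Add(12, -16933) = -16921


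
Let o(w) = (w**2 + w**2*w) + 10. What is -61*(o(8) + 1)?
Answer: -35807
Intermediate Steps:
o(w) = 10 + w**2 + w**3 (o(w) = (w**2 + w**3) + 10 = 10 + w**2 + w**3)
-61*(o(8) + 1) = -61*((10 + 8**2 + 8**3) + 1) = -61*((10 + 64 + 512) + 1) = -61*(586 + 1) = -61*587 = -35807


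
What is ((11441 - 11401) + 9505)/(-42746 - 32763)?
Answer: -415/3283 ≈ -0.12641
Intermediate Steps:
((11441 - 11401) + 9505)/(-42746 - 32763) = (40 + 9505)/(-75509) = 9545*(-1/75509) = -415/3283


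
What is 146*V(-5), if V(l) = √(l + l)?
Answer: 146*I*√10 ≈ 461.69*I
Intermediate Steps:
V(l) = √2*√l (V(l) = √(2*l) = √2*√l)
146*V(-5) = 146*(√2*√(-5)) = 146*(√2*(I*√5)) = 146*(I*√10) = 146*I*√10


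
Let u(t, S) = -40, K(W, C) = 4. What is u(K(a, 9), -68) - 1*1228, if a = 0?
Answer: -1268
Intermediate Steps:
u(K(a, 9), -68) - 1*1228 = -40 - 1*1228 = -40 - 1228 = -1268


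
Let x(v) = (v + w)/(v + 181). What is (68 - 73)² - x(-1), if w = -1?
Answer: 2251/90 ≈ 25.011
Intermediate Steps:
x(v) = (-1 + v)/(181 + v) (x(v) = (v - 1)/(v + 181) = (-1 + v)/(181 + v))
(68 - 73)² - x(-1) = (68 - 73)² - (-1 - 1)/(181 - 1) = (-5)² - (-2)/180 = 25 - (-2)/180 = 25 - 1*(-1/90) = 25 + 1/90 = 2251/90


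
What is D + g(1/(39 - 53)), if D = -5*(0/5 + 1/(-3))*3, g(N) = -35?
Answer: -30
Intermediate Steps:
D = 5 (D = -5*(0*(⅕) + 1*(-⅓))*3 = -5*(0 - ⅓)*3 = -5*(-⅓)*3 = (5/3)*3 = 5)
D + g(1/(39 - 53)) = 5 - 35 = -30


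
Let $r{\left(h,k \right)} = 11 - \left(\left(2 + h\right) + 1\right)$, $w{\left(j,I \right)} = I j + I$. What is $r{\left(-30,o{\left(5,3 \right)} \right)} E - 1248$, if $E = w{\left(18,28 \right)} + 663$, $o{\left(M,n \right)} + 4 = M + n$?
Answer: $44162$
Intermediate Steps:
$o{\left(M,n \right)} = -4 + M + n$ ($o{\left(M,n \right)} = -4 + \left(M + n\right) = -4 + M + n$)
$w{\left(j,I \right)} = I + I j$
$r{\left(h,k \right)} = 8 - h$ ($r{\left(h,k \right)} = 11 - \left(3 + h\right) = 8 - h$)
$E = 1195$ ($E = 28 \left(1 + 18\right) + 663 = 28 \cdot 19 + 663 = 532 + 663 = 1195$)
$r{\left(-30,o{\left(5,3 \right)} \right)} E - 1248 = \left(8 - -30\right) 1195 - 1248 = \left(8 + 30\right) 1195 - 1248 = 38 \cdot 1195 - 1248 = 45410 - 1248 = 44162$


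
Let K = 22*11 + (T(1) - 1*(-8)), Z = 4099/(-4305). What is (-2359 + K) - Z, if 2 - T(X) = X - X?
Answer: -9066536/4305 ≈ -2106.0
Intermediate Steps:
T(X) = 2 (T(X) = 2 - (X - X) = 2 - 1*0 = 2 + 0 = 2)
Z = -4099/4305 (Z = 4099*(-1/4305) = -4099/4305 ≈ -0.95215)
K = 252 (K = 22*11 + (2 - 1*(-8)) = 242 + (2 + 8) = 242 + 10 = 252)
(-2359 + K) - Z = (-2359 + 252) - 1*(-4099/4305) = -2107 + 4099/4305 = -9066536/4305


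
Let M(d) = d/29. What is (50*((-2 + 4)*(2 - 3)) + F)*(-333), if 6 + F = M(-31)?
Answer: 1033965/29 ≈ 35654.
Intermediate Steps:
M(d) = d/29 (M(d) = d*(1/29) = d/29)
F = -205/29 (F = -6 + (1/29)*(-31) = -6 - 31/29 = -205/29 ≈ -7.0690)
(50*((-2 + 4)*(2 - 3)) + F)*(-333) = (50*((-2 + 4)*(2 - 3)) - 205/29)*(-333) = (50*(2*(-1)) - 205/29)*(-333) = (50*(-2) - 205/29)*(-333) = (-100 - 205/29)*(-333) = -3105/29*(-333) = 1033965/29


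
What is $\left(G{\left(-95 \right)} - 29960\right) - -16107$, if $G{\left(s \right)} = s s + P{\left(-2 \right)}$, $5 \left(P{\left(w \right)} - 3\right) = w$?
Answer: $- \frac{24127}{5} \approx -4825.4$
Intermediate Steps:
$P{\left(w \right)} = 3 + \frac{w}{5}$
$G{\left(s \right)} = \frac{13}{5} + s^{2}$ ($G{\left(s \right)} = s s + \left(3 + \frac{1}{5} \left(-2\right)\right) = s^{2} + \left(3 - \frac{2}{5}\right) = s^{2} + \frac{13}{5} = \frac{13}{5} + s^{2}$)
$\left(G{\left(-95 \right)} - 29960\right) - -16107 = \left(\left(\frac{13}{5} + \left(-95\right)^{2}\right) - 29960\right) - -16107 = \left(\left(\frac{13}{5} + 9025\right) - 29960\right) + 16107 = \left(\frac{45138}{5} - 29960\right) + 16107 = - \frac{104662}{5} + 16107 = - \frac{24127}{5}$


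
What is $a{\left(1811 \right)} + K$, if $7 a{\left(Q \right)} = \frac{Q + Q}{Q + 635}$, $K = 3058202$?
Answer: $\frac{26181269133}{8561} \approx 3.0582 \cdot 10^{6}$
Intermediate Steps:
$a{\left(Q \right)} = \frac{2 Q}{7 \left(635 + Q\right)}$ ($a{\left(Q \right)} = \frac{\left(Q + Q\right) \frac{1}{Q + 635}}{7} = \frac{2 Q \frac{1}{635 + Q}}{7} = \frac{2 Q}{7 \left(635 + Q\right)}$)
$a{\left(1811 \right)} + K = \frac{2}{7} \cdot 1811 \frac{1}{635 + 1811} + 3058202 = \frac{2}{7} \cdot 1811 \cdot \frac{1}{2446} + 3058202 = \frac{1811}{8561} + 3058202 = \frac{26181269133}{8561}$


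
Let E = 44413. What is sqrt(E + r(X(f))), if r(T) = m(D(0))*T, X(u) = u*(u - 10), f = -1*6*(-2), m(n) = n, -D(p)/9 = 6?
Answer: sqrt(43117) ≈ 207.65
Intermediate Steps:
D(p) = -54 (D(p) = -9*6 = -54)
f = 12 (f = -6*(-2) = 12)
X(u) = u*(-10 + u)
r(T) = -54*T
sqrt(E + r(X(f))) = sqrt(44413 - 648*(-10 + 12)) = sqrt(44413 - 648*2) = sqrt(44413 - 54*24) = sqrt(44413 - 1296) = sqrt(43117)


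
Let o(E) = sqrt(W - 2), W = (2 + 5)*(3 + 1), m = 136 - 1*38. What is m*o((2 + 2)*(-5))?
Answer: 98*sqrt(26) ≈ 499.70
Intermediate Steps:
m = 98 (m = 136 - 38 = 98)
W = 28 (W = 7*4 = 28)
o(E) = sqrt(26) (o(E) = sqrt(28 - 2) = sqrt(26))
m*o((2 + 2)*(-5)) = 98*sqrt(26)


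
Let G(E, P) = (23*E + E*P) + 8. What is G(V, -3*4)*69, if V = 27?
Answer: 21045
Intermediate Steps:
G(E, P) = 8 + 23*E + E*P
G(V, -3*4)*69 = (8 + 23*27 + 27*(-3*4))*69 = (8 + 621 + 27*(-12))*69 = (8 + 621 - 324)*69 = 305*69 = 21045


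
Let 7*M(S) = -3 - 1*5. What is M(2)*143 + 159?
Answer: -31/7 ≈ -4.4286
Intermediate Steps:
M(S) = -8/7 (M(S) = (-3 - 1*5)/7 = (-3 - 5)/7 = (1/7)*(-8) = -8/7)
M(2)*143 + 159 = -8/7*143 + 159 = -1144/7 + 159 = -31/7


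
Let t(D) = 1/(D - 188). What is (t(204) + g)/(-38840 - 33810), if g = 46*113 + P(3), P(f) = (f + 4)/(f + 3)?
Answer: -249563/3487200 ≈ -0.071565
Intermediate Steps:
P(f) = (4 + f)/(3 + f)
t(D) = 1/(-188 + D)
g = 31195/6 (g = 46*113 + (4 + 3)/(3 + 3) = 5198 + 7/6 = 31195/6 ≈ 5199.2)
(t(204) + g)/(-38840 - 33810) = (1/(-188 + 204) + 31195/6)/(-38840 - 33810) = (1/16 + 31195/6)/(-72650) = (1/16 + 31195/6)*(-1/72650) = (249563/48)*(-1/72650) = -249563/3487200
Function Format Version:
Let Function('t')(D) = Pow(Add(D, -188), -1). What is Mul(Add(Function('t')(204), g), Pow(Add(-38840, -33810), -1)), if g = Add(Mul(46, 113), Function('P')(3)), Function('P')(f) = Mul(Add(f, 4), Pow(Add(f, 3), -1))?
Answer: Rational(-249563, 3487200) ≈ -0.071565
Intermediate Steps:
Function('P')(f) = Mul(Pow(Add(3, f), -1), Add(4, f)) (Function('P')(f) = Mul(Add(4, f), Pow(Add(3, f), -1)) = Mul(Pow(Add(3, f), -1), Add(4, f)))
Function('t')(D) = Pow(Add(-188, D), -1)
g = Rational(31195, 6) (g = Add(Mul(46, 113), Mul(Pow(Add(3, 3), -1), Add(4, 3))) = Add(5198, Mul(Pow(6, -1), 7)) = Add(5198, Mul(Rational(1, 6), 7)) = Add(5198, Rational(7, 6)) = Rational(31195, 6) ≈ 5199.2)
Mul(Add(Function('t')(204), g), Pow(Add(-38840, -33810), -1)) = Mul(Add(Pow(Add(-188, 204), -1), Rational(31195, 6)), Pow(Add(-38840, -33810), -1)) = Mul(Add(Pow(16, -1), Rational(31195, 6)), Pow(-72650, -1)) = Mul(Add(Rational(1, 16), Rational(31195, 6)), Rational(-1, 72650)) = Mul(Rational(249563, 48), Rational(-1, 72650)) = Rational(-249563, 3487200)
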